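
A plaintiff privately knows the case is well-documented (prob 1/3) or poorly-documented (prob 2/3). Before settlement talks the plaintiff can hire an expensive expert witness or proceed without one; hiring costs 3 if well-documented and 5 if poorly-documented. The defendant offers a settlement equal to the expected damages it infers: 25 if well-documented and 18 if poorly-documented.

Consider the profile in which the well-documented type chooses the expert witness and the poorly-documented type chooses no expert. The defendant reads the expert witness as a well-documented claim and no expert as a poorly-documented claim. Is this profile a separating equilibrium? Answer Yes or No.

No

Under these beliefs, the expert witness earns settlement 25 and no expert earns settlement 18.
well-documented: the expert witness nets 25 − 3 = 22; no expert nets 18. well-documented prefers the expert witness.
poorly-documented: the expert witness nets 25 − 5 = 20; no expert nets 18. poorly-documented would deviate to the expert witness.
poorly-documented has a profitable deviation, so the profile is not an equilibrium.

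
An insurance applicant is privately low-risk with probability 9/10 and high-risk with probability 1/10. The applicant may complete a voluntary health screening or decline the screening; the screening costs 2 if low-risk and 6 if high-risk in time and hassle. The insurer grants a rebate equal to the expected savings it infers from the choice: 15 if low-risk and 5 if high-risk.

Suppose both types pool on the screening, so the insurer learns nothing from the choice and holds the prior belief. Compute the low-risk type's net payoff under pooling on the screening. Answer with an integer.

12

Pooled rebate = 9/10·15 + 1/10·5 = 14.
low-risk pays cost 2 for the screening, so net payoff = 14 − 2 = 12.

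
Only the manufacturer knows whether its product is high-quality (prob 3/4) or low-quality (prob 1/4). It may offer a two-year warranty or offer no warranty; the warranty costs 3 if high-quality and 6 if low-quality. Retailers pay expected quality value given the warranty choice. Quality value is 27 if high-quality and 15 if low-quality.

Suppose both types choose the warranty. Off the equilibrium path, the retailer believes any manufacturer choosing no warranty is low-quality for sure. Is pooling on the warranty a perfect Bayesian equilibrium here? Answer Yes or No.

Yes

On path, the retailer holds the prior and pays 3/4·27 + 1/4·15 = 24. Off path (no warranty), believing low-quality, it pays 15.
high-quality: the warranty nets 24 − 3 = 21; no warranty nets 15. high-quality stays.
low-quality: the warranty nets 24 − 6 = 18; no warranty nets 15. low-quality stays.
No type deviates, so pooling is sustained.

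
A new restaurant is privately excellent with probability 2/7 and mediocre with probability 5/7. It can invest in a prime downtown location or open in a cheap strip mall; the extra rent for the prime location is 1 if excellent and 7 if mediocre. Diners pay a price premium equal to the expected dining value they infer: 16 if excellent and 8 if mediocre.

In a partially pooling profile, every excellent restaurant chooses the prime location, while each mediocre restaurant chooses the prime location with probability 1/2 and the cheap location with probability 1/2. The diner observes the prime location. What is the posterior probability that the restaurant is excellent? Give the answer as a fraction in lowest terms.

P(the prime location) = (2/7)·1 + (5/7)·(1/2) = 9/14.
By Bayes' rule, P(excellent | the prime location) = (2/7) / (9/14) = 4/9.

4/9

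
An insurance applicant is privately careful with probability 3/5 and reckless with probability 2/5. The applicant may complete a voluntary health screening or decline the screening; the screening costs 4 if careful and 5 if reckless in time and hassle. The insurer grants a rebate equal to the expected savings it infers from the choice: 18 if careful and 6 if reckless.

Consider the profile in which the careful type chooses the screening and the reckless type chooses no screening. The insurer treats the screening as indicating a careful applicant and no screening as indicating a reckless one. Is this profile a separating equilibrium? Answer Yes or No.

No

Under these beliefs, the screening earns rebate 18 and no screening earns rebate 6.
careful: the screening nets 18 − 4 = 14; no screening nets 6. careful prefers the screening.
reckless: the screening nets 18 − 5 = 13; no screening nets 6. reckless would deviate to the screening.
reckless has a profitable deviation, so the profile is not an equilibrium.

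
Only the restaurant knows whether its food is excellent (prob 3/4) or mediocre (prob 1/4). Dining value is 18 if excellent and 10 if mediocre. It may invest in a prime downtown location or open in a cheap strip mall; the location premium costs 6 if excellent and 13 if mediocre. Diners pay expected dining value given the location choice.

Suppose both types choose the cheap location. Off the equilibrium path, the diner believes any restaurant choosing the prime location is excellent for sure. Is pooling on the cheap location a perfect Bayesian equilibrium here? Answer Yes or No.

On path, the diner holds the prior and pays 3/4·18 + 1/4·10 = 16. Off path (the prime location), believing excellent, it pays 18.
excellent: the cheap location nets 16; the prime location nets 18 − 6 = 12. excellent stays.
mediocre: the cheap location nets 16; the prime location nets 18 − 13 = 5. mediocre stays.
No type deviates, so pooling is sustained.

Yes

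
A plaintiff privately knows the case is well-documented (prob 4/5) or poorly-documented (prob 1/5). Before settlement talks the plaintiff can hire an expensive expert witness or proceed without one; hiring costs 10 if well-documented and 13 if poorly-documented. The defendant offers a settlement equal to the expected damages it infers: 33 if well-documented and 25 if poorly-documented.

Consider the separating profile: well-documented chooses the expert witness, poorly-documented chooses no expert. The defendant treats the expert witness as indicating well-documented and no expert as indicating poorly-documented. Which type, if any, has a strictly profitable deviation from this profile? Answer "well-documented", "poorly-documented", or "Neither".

well-documented

The expert witness pays 33; no expert pays 25.
well-documented: assigned the expert witness, nets 33 − 10 = 23; deviating to no expert nets 25.
poorly-documented: assigned no expert, nets 25; deviating to the expert witness nets 33 − 13 = 20.
The well-documented type gains 2 by deviating.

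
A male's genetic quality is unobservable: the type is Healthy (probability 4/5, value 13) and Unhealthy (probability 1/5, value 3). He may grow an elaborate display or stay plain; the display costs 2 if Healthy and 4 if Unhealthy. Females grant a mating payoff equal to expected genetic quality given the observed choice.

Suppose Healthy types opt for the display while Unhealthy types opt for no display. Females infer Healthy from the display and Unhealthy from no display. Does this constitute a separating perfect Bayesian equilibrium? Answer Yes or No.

No

Under these beliefs, the display earns mating payoff 13 and no display earns mating payoff 3.
Healthy: the display nets 13 − 2 = 11; no display nets 3. Healthy prefers the display.
Unhealthy: the display nets 13 − 4 = 9; no display nets 3. Unhealthy would deviate to the display.
Unhealthy has a profitable deviation, so the profile is not an equilibrium.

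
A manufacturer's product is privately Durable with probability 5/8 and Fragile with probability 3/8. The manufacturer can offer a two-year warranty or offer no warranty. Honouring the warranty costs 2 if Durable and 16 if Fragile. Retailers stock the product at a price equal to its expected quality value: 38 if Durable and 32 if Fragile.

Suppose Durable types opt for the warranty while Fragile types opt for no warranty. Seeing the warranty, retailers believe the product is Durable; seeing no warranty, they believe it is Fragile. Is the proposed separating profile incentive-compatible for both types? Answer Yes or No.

Under these beliefs, the warranty earns price 38 and no warranty earns price 32.
Durable: the warranty nets 38 − 2 = 36; no warranty nets 32. Durable prefers the warranty.
Fragile: the warranty nets 38 − 16 = 22; no warranty nets 32. Fragile prefers no warranty.
Neither type deviates, so the separating profile is an equilibrium.

Yes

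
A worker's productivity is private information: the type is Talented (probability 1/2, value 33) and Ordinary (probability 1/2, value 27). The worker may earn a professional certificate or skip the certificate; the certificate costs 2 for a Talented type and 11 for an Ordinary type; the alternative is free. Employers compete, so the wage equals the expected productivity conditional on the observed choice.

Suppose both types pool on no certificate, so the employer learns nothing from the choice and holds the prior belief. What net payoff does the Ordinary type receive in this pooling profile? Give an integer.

Pooled wage = 1/2·33 + 1/2·27 = 30.
Ordinary pays no cost for no certificate, so net payoff = 30.

30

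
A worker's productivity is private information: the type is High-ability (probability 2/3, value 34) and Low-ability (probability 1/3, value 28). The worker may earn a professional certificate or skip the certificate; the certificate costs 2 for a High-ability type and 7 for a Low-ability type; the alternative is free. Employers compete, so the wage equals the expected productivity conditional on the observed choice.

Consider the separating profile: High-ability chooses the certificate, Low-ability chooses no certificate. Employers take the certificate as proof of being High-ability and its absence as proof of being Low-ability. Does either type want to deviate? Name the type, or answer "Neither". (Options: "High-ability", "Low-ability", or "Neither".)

Neither

The certificate pays 34; no certificate pays 28.
High-ability: assigned the certificate, nets 34 − 2 = 32; deviating to no certificate nets 28.
Low-ability: assigned no certificate, nets 28; deviating to the certificate nets 34 − 7 = 27.
Both types strictly prefer their assigned action; no profitable deviation.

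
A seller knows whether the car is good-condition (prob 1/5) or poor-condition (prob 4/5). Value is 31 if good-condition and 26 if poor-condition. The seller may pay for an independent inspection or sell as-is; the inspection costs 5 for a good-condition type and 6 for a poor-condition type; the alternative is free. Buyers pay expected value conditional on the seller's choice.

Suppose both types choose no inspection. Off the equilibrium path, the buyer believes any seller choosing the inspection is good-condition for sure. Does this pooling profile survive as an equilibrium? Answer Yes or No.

On path, the buyer holds the prior and pays 1/5·31 + 4/5·26 = 27. Off path (the inspection), believing good-condition, it pays 31.
good-condition: no inspection nets 27; the inspection nets 31 − 5 = 26. good-condition stays.
poor-condition: no inspection nets 27; the inspection nets 31 − 6 = 25. poor-condition stays.
No type deviates, so pooling is sustained.

Yes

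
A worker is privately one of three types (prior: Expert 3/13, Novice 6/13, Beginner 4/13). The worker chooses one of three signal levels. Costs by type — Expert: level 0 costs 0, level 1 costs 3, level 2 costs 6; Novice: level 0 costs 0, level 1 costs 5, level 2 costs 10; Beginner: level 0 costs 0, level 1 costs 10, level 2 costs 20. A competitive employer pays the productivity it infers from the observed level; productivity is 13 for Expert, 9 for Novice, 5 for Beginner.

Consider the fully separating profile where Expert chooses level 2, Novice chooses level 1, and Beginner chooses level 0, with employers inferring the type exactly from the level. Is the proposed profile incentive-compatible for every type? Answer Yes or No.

No

Separating wages: level 2 → 13, level 1 → 9, level 0 → 5.
Expert (assigned level 2): level 0: 5 − 0 = 5; level 1: 9 − 3 = 6; level 2: 13 − 6 = 7. Expert stays.
Novice (assigned level 1): level 0: 5 − 0 = 5; level 1: 9 − 5 = 4; level 2: 13 − 10 = 3. Novice prefers level 0.
Beginner (assigned level 0): level 0: 5 − 0 = 5; level 1: 9 − 10 = -1; level 2: 13 − 20 = -7. Beginner stays.
At least one type deviates; the separating profile fails.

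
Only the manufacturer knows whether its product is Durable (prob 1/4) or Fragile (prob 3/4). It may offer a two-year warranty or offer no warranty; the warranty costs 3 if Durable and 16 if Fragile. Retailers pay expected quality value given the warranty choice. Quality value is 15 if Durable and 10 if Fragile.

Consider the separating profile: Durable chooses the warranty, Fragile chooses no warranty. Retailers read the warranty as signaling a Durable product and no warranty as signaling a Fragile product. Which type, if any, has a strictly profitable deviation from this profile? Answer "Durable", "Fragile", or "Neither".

The warranty pays 15; no warranty pays 10.
Durable: assigned the warranty, nets 15 − 3 = 12; deviating to no warranty nets 10.
Fragile: assigned no warranty, nets 10; deviating to the warranty nets 15 − 16 = -1.
Both types strictly prefer their assigned action; no profitable deviation.

Neither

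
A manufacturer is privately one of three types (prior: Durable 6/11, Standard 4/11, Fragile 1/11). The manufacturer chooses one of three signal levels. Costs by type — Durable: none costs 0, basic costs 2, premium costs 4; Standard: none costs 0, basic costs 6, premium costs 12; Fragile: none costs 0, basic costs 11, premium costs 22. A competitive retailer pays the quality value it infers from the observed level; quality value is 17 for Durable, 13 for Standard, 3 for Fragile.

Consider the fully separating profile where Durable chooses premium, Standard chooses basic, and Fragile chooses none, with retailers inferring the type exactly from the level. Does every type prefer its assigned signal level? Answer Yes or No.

Separating prices: premium → 17, basic → 13, none → 3.
Durable (assigned premium): none: 3 − 0 = 3; basic: 13 − 2 = 11; premium: 17 − 4 = 13. Durable stays.
Standard (assigned basic): none: 3 − 0 = 3; basic: 13 − 6 = 7; premium: 17 − 12 = 5. Standard stays.
Fragile (assigned none): none: 3 − 0 = 3; basic: 13 − 11 = 2; premium: 17 − 22 = -5. Fragile stays.
Every type prefers its assigned level; separation holds.

Yes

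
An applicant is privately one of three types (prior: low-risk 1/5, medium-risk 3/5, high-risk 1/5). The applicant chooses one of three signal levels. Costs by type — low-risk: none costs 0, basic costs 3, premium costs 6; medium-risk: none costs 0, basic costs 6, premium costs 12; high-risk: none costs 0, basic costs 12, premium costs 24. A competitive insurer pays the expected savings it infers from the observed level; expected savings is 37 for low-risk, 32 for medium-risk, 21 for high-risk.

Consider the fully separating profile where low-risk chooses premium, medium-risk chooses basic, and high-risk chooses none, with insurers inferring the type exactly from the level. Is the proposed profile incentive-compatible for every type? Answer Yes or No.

Yes

Separating rebates: premium → 37, basic → 32, none → 21.
low-risk (assigned premium): none: 21 − 0 = 21; basic: 32 − 3 = 29; premium: 37 − 6 = 31. low-risk stays.
medium-risk (assigned basic): none: 21 − 0 = 21; basic: 32 − 6 = 26; premium: 37 − 12 = 25. medium-risk stays.
high-risk (assigned none): none: 21 − 0 = 21; basic: 32 − 12 = 20; premium: 37 − 24 = 13. high-risk stays.
Every type prefers its assigned level; separation holds.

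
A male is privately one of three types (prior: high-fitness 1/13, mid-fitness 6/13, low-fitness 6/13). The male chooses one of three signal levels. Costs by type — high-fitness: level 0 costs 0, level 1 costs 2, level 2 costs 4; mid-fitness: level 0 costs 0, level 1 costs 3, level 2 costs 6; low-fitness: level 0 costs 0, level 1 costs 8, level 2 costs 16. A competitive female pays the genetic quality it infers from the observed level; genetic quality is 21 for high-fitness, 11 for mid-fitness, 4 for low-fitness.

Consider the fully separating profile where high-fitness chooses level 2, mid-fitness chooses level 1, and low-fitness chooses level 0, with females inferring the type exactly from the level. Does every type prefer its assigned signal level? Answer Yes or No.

No

Separating mating payoffs: level 2 → 21, level 1 → 11, level 0 → 4.
high-fitness (assigned level 2): level 0: 4 − 0 = 4; level 1: 11 − 2 = 9; level 2: 21 − 4 = 17. high-fitness stays.
mid-fitness (assigned level 1): level 0: 4 − 0 = 4; level 1: 11 − 3 = 8; level 2: 21 − 6 = 15. mid-fitness prefers level 2.
low-fitness (assigned level 0): level 0: 4 − 0 = 4; level 1: 11 − 8 = 3; level 2: 21 − 16 = 5. low-fitness prefers level 2.
At least one type deviates; the separating profile fails.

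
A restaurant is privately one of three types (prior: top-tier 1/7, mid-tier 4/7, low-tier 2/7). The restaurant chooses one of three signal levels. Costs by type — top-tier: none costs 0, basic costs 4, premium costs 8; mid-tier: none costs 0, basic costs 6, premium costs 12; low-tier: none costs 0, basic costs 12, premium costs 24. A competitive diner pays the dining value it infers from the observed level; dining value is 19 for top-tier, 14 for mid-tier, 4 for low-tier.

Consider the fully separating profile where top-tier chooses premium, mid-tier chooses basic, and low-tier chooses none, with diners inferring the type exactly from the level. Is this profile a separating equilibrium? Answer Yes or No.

Yes

Separating price premiums: premium → 19, basic → 14, none → 4.
top-tier (assigned premium): none: 4 − 0 = 4; basic: 14 − 4 = 10; premium: 19 − 8 = 11. top-tier stays.
mid-tier (assigned basic): none: 4 − 0 = 4; basic: 14 − 6 = 8; premium: 19 − 12 = 7. mid-tier stays.
low-tier (assigned none): none: 4 − 0 = 4; basic: 14 − 12 = 2; premium: 19 − 24 = -5. low-tier stays.
Every type prefers its assigned level; separation holds.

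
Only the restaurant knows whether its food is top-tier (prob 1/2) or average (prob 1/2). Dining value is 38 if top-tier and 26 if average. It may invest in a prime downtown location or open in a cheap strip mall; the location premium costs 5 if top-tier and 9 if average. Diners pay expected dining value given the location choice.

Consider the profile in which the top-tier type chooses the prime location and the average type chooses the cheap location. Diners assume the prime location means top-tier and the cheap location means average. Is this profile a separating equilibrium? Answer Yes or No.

No

Under these beliefs, the prime location earns price premium 38 and the cheap location earns price premium 26.
top-tier: the prime location nets 38 − 5 = 33; the cheap location nets 26. top-tier prefers the prime location.
average: the prime location nets 38 − 9 = 29; the cheap location nets 26. average would deviate to the prime location.
average has a profitable deviation, so the profile is not an equilibrium.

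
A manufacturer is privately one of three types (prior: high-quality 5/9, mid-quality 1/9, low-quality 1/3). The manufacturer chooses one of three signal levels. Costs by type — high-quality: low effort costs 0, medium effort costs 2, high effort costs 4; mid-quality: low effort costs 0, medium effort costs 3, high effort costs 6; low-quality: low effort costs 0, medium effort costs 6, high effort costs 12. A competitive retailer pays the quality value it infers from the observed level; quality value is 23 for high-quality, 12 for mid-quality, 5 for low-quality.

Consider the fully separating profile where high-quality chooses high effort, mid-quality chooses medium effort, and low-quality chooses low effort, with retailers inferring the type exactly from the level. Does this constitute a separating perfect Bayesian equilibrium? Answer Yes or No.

No

Separating prices: high effort → 23, medium effort → 12, low effort → 5.
high-quality (assigned high effort): low effort: 5 − 0 = 5; medium effort: 12 − 2 = 10; high effort: 23 − 4 = 19. high-quality stays.
mid-quality (assigned medium effort): low effort: 5 − 0 = 5; medium effort: 12 − 3 = 9; high effort: 23 − 6 = 17. mid-quality prefers high effort.
low-quality (assigned low effort): low effort: 5 − 0 = 5; medium effort: 12 − 6 = 6; high effort: 23 − 12 = 11. low-quality prefers high effort.
At least one type deviates; the separating profile fails.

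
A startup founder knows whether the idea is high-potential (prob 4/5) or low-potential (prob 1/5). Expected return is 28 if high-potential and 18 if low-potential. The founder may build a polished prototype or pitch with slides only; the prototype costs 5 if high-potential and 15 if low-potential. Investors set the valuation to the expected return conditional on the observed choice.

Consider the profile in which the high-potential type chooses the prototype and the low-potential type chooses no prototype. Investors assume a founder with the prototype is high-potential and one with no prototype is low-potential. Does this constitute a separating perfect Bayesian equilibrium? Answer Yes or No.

Yes

Under these beliefs, the prototype earns valuation 28 and no prototype earns valuation 18.
high-potential: the prototype nets 28 − 5 = 23; no prototype nets 18. high-potential prefers the prototype.
low-potential: the prototype nets 28 − 15 = 13; no prototype nets 18. low-potential prefers no prototype.
Neither type deviates, so the separating profile is an equilibrium.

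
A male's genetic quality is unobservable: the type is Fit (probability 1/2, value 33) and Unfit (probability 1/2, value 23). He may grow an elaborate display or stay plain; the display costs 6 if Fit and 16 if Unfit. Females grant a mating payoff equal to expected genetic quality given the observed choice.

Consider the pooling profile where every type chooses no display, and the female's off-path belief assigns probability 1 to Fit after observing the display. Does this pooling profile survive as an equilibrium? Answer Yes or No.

On path, the female holds the prior and pays 1/2·33 + 1/2·23 = 28. Off path (the display), believing Fit, it pays 33.
Fit: no display nets 28; the display nets 33 − 6 = 27. Fit stays.
Unfit: no display nets 28; the display nets 33 − 16 = 17. Unfit stays.
No type deviates, so pooling is sustained.

Yes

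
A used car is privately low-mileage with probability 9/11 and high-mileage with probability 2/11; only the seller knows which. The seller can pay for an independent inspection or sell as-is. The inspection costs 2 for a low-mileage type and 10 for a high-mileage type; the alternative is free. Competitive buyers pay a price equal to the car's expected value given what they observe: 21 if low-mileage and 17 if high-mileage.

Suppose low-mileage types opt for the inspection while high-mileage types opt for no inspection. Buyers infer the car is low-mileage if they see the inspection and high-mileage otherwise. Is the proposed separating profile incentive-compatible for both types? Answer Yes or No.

Under these beliefs, the inspection earns price 21 and no inspection earns price 17.
low-mileage: the inspection nets 21 − 2 = 19; no inspection nets 17. low-mileage prefers the inspection.
high-mileage: the inspection nets 21 − 10 = 11; no inspection nets 17. high-mileage prefers no inspection.
Neither type deviates, so the separating profile is an equilibrium.

Yes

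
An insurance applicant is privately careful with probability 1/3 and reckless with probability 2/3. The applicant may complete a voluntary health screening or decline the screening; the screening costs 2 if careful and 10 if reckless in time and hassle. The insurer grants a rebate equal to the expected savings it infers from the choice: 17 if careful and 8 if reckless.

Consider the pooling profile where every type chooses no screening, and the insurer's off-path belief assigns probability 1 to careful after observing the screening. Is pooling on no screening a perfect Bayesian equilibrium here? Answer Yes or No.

On path, the insurer holds the prior and pays 1/3·17 + 2/3·8 = 11. Off path (the screening), believing careful, it pays 17.
careful: no screening nets 11; the screening nets 17 − 2 = 15. careful would deviate.
reckless: no screening nets 11; the screening nets 17 − 10 = 7. reckless stays.
A type deviates, so pooling fails.

No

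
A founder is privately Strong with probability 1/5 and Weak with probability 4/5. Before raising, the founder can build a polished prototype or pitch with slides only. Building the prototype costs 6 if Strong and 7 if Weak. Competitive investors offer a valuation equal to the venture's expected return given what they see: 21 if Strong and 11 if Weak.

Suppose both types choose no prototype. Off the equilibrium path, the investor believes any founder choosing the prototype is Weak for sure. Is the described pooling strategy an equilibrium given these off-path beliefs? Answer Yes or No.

On path, the investor holds the prior and pays 1/5·21 + 4/5·11 = 13. Off path (the prototype), believing Weak, it pays 11.
Strong: no prototype nets 13; the prototype nets 11 − 6 = 5. Strong stays.
Weak: no prototype nets 13; the prototype nets 11 − 7 = 4. Weak stays.
No type deviates, so pooling is sustained.

Yes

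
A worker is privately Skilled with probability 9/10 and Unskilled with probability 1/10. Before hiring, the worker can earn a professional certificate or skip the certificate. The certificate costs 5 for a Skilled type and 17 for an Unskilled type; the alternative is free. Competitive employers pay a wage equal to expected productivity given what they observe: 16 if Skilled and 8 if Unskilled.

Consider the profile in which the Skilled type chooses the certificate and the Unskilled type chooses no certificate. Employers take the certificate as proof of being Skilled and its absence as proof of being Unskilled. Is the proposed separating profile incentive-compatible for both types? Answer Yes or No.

Yes

Under these beliefs, the certificate earns wage 16 and no certificate earns wage 8.
Skilled: the certificate nets 16 − 5 = 11; no certificate nets 8. Skilled prefers the certificate.
Unskilled: the certificate nets 16 − 17 = -1; no certificate nets 8. Unskilled prefers no certificate.
Neither type deviates, so the separating profile is an equilibrium.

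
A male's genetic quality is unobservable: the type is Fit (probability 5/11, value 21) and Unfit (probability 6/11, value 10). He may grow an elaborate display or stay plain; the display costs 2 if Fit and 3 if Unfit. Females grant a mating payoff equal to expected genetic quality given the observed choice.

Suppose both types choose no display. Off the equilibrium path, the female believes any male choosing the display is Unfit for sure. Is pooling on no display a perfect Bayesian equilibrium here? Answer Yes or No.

Yes

On path, the female holds the prior and pays 5/11·21 + 6/11·10 = 15. Off path (the display), believing Unfit, it pays 10.
Fit: no display nets 15; the display nets 10 − 2 = 8. Fit stays.
Unfit: no display nets 15; the display nets 10 − 3 = 7. Unfit stays.
No type deviates, so pooling is sustained.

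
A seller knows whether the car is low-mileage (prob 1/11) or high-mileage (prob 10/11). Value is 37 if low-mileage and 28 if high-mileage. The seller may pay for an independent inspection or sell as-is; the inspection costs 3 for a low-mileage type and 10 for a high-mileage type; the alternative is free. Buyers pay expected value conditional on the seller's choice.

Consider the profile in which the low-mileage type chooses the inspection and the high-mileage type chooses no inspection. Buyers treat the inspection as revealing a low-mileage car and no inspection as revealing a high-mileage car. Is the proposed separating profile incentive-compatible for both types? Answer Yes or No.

Under these beliefs, the inspection earns price 37 and no inspection earns price 28.
low-mileage: the inspection nets 37 − 3 = 34; no inspection nets 28. low-mileage prefers the inspection.
high-mileage: the inspection nets 37 − 10 = 27; no inspection nets 28. high-mileage prefers no inspection.
Neither type deviates, so the separating profile is an equilibrium.

Yes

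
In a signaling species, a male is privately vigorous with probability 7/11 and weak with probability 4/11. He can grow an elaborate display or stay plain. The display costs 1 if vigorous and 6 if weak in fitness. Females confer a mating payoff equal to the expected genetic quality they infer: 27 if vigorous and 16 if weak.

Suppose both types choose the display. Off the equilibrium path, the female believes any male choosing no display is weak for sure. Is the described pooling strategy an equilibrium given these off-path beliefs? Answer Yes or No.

Yes

On path, the female holds the prior and pays 7/11·27 + 4/11·16 = 23. Off path (no display), believing weak, it pays 16.
vigorous: the display nets 23 − 1 = 22; no display nets 16. vigorous stays.
weak: the display nets 23 − 6 = 17; no display nets 16. weak stays.
No type deviates, so pooling is sustained.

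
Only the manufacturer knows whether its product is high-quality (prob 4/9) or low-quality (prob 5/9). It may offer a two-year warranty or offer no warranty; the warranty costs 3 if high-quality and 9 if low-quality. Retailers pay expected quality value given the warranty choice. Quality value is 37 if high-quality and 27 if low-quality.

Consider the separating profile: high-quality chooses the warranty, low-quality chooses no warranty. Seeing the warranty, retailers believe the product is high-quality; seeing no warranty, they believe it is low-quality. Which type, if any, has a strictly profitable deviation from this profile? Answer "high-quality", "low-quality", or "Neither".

The warranty pays 37; no warranty pays 27.
high-quality: assigned the warranty, nets 37 − 3 = 34; deviating to no warranty nets 27.
low-quality: assigned no warranty, nets 27; deviating to the warranty nets 37 − 9 = 28.
The low-quality type gains 1 by deviating.

low-quality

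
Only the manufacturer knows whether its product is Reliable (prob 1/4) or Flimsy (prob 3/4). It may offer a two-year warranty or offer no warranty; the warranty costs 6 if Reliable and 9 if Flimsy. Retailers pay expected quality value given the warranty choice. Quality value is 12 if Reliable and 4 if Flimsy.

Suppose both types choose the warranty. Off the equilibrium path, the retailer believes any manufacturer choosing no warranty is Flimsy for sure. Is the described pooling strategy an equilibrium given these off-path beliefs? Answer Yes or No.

No

On path, the retailer holds the prior and pays 1/4·12 + 3/4·4 = 6. Off path (no warranty), believing Flimsy, it pays 4.
Reliable: the warranty nets 6 − 6 = 0; no warranty nets 4. Reliable would deviate.
Flimsy: the warranty nets 6 − 9 = -3; no warranty nets 4. Flimsy would deviate.
A type deviates, so pooling fails.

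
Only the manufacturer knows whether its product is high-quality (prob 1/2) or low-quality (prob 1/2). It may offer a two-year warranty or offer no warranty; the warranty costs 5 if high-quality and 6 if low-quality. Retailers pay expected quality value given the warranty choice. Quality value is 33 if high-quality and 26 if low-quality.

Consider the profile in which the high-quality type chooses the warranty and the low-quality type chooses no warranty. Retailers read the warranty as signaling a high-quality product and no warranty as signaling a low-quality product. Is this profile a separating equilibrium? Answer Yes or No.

No

Under these beliefs, the warranty earns price 33 and no warranty earns price 26.
high-quality: the warranty nets 33 − 5 = 28; no warranty nets 26. high-quality prefers the warranty.
low-quality: the warranty nets 33 − 6 = 27; no warranty nets 26. low-quality would deviate to the warranty.
low-quality has a profitable deviation, so the profile is not an equilibrium.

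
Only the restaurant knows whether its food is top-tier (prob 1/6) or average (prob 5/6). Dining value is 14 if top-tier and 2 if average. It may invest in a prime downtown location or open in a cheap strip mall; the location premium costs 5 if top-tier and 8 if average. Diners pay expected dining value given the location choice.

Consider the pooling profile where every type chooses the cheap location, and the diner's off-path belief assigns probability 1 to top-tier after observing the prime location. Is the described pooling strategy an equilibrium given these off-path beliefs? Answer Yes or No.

No

On path, the diner holds the prior and pays 1/6·14 + 5/6·2 = 4. Off path (the prime location), believing top-tier, it pays 14.
top-tier: the cheap location nets 4; the prime location nets 14 − 5 = 9. top-tier would deviate.
average: the cheap location nets 4; the prime location nets 14 − 8 = 6. average would deviate.
A type deviates, so pooling fails.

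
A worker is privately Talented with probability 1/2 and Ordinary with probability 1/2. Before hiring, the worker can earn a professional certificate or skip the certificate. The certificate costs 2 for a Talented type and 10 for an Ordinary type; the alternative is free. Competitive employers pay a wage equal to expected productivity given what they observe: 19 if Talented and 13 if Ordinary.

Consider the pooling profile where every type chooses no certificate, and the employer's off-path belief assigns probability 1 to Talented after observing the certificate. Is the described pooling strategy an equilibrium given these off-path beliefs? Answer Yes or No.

No

On path, the employer holds the prior and pays 1/2·19 + 1/2·13 = 16. Off path (the certificate), believing Talented, it pays 19.
Talented: no certificate nets 16; the certificate nets 19 − 2 = 17. Talented would deviate.
Ordinary: no certificate nets 16; the certificate nets 19 − 10 = 9. Ordinary stays.
A type deviates, so pooling fails.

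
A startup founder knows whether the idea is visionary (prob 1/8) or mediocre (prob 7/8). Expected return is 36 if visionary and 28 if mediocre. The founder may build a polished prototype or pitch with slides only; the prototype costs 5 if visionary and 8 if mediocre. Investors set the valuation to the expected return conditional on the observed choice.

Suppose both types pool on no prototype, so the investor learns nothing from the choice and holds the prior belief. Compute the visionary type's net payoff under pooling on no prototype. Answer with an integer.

29

Pooled valuation = 1/8·36 + 7/8·28 = 29.
visionary pays no cost for no prototype, so net payoff = 29.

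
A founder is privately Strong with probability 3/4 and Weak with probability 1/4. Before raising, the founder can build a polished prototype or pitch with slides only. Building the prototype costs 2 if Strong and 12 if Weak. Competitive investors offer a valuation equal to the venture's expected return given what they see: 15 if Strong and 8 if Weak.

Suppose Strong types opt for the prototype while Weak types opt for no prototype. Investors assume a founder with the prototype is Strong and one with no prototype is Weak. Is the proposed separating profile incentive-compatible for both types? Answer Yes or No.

Yes

Under these beliefs, the prototype earns valuation 15 and no prototype earns valuation 8.
Strong: the prototype nets 15 − 2 = 13; no prototype nets 8. Strong prefers the prototype.
Weak: the prototype nets 15 − 12 = 3; no prototype nets 8. Weak prefers no prototype.
Neither type deviates, so the separating profile is an equilibrium.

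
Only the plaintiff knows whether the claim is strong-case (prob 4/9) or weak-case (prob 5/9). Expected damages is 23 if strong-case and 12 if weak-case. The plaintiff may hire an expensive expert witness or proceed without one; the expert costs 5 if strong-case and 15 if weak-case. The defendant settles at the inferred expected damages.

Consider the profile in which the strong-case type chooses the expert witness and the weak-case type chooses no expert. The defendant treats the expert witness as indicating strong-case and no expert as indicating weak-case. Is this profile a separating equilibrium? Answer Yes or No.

Under these beliefs, the expert witness earns settlement 23 and no expert earns settlement 12.
strong-case: the expert witness nets 23 − 5 = 18; no expert nets 12. strong-case prefers the expert witness.
weak-case: the expert witness nets 23 − 15 = 8; no expert nets 12. weak-case prefers no expert.
Neither type deviates, so the separating profile is an equilibrium.

Yes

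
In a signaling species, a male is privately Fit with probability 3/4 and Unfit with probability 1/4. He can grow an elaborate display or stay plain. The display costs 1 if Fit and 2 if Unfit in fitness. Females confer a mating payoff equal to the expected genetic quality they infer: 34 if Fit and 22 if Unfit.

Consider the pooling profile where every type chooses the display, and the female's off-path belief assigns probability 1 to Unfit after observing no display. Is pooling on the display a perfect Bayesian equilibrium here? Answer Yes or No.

On path, the female holds the prior and pays 3/4·34 + 1/4·22 = 31. Off path (no display), believing Unfit, it pays 22.
Fit: the display nets 31 − 1 = 30; no display nets 22. Fit stays.
Unfit: the display nets 31 − 2 = 29; no display nets 22. Unfit stays.
No type deviates, so pooling is sustained.

Yes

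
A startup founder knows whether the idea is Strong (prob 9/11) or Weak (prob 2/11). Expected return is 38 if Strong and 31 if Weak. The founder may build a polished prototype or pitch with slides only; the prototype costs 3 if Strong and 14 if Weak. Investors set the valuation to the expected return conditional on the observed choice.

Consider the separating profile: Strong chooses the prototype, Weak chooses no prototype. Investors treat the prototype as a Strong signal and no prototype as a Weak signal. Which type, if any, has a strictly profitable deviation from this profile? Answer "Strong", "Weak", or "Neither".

Neither

The prototype pays 38; no prototype pays 31.
Strong: assigned the prototype, nets 38 − 3 = 35; deviating to no prototype nets 31.
Weak: assigned no prototype, nets 31; deviating to the prototype nets 38 − 14 = 24.
Both types strictly prefer their assigned action; no profitable deviation.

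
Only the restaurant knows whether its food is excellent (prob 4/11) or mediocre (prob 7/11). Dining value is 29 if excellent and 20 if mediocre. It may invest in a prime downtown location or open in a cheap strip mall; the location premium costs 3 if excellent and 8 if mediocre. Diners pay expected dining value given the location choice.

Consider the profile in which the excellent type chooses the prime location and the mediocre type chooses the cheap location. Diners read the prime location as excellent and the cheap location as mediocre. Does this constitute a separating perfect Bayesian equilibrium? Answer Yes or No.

Under these beliefs, the prime location earns price premium 29 and the cheap location earns price premium 20.
excellent: the prime location nets 29 − 3 = 26; the cheap location nets 20. excellent prefers the prime location.
mediocre: the prime location nets 29 − 8 = 21; the cheap location nets 20. mediocre would deviate to the prime location.
mediocre has a profitable deviation, so the profile is not an equilibrium.

No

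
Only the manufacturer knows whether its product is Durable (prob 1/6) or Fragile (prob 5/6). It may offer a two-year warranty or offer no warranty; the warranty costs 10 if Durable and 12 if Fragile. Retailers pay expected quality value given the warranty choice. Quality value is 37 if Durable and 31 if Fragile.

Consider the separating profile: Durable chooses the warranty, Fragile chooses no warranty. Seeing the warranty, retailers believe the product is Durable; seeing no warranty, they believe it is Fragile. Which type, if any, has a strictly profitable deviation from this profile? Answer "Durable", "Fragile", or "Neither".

The warranty pays 37; no warranty pays 31.
Durable: assigned the warranty, nets 37 − 10 = 27; deviating to no warranty nets 31.
Fragile: assigned no warranty, nets 31; deviating to the warranty nets 37 − 12 = 25.
The Durable type gains 4 by deviating.

Durable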